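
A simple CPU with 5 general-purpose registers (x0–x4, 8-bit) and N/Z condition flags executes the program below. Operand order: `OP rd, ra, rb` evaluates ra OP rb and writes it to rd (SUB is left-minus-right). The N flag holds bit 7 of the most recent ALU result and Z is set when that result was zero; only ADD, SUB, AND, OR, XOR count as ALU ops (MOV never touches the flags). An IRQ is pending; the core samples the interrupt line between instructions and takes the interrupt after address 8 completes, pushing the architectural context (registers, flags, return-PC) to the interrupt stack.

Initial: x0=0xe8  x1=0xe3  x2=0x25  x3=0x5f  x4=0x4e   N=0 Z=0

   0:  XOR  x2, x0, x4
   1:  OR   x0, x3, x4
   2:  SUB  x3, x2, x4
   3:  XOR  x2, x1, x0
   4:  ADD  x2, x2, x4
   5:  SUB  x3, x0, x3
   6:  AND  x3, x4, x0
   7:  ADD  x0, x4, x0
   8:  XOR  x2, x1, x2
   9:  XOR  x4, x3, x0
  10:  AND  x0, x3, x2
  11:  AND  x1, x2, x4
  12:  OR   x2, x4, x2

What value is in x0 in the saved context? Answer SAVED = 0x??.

after  0: x0=0xe8 x1=0xe3 x2=0xa6 x3=0x5f x4=0x4e  N=1 Z=0
after  1: x0=0x5f x1=0xe3 x2=0xa6 x3=0x5f x4=0x4e  N=0 Z=0
after  2: x0=0x5f x1=0xe3 x2=0xa6 x3=0x58 x4=0x4e  N=0 Z=0
after  3: x0=0x5f x1=0xe3 x2=0xbc x3=0x58 x4=0x4e  N=1 Z=0
after  4: x0=0x5f x1=0xe3 x2=0x0a x3=0x58 x4=0x4e  N=0 Z=0
after  5: x0=0x5f x1=0xe3 x2=0x0a x3=0x07 x4=0x4e  N=0 Z=0
after  6: x0=0x5f x1=0xe3 x2=0x0a x3=0x4e x4=0x4e  N=0 Z=0
after  7: x0=0xad x1=0xe3 x2=0x0a x3=0x4e x4=0x4e  N=1 Z=0
after  8: x0=0xad x1=0xe3 x2=0xe9 x3=0x4e x4=0x4e  N=1 Z=0
-- IRQ taken; context saved, return-PC = 9 --

SAVED = 0xad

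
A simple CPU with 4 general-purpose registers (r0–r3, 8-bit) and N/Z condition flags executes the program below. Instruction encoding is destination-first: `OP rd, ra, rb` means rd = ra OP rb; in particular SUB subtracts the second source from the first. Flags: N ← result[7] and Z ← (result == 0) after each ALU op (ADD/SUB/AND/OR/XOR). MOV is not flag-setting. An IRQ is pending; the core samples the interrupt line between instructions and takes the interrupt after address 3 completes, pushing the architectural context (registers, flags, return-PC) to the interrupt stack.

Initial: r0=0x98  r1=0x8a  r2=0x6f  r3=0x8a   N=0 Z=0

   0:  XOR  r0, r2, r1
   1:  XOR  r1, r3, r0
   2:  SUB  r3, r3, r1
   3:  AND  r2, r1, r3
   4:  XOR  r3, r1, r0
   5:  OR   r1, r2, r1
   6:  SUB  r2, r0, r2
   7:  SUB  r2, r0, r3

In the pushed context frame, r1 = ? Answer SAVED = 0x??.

after  0: r0=0xe5 r1=0x8a r2=0x6f r3=0x8a  N=1 Z=0
after  1: r0=0xe5 r1=0x6f r2=0x6f r3=0x8a  N=0 Z=0
after  2: r0=0xe5 r1=0x6f r2=0x6f r3=0x1b  N=0 Z=0
after  3: r0=0xe5 r1=0x6f r2=0x0b r3=0x1b  N=0 Z=0
-- IRQ taken; context saved, return-PC = 4 --

SAVED = 0x6f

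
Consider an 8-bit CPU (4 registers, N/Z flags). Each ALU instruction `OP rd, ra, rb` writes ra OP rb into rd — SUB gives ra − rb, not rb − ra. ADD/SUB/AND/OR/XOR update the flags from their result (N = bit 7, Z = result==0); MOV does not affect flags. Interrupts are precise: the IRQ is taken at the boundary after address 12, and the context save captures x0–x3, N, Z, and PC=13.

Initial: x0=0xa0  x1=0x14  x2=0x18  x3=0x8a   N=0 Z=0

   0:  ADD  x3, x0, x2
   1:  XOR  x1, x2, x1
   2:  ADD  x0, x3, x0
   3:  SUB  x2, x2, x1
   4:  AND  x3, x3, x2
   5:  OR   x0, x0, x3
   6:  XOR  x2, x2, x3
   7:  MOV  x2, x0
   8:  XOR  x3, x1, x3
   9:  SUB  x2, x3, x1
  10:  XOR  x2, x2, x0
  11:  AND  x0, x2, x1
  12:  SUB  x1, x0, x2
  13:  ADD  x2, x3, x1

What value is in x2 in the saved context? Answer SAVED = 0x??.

SAVED = 0xa0

after  0: x0=0xa0 x1=0x14 x2=0x18 x3=0xb8  N=1 Z=0
after  1: x0=0xa0 x1=0x0c x2=0x18 x3=0xb8  N=0 Z=0
after  2: x0=0x58 x1=0x0c x2=0x18 x3=0xb8  N=0 Z=0
after  3: x0=0x58 x1=0x0c x2=0x0c x3=0xb8  N=0 Z=0
after  4: x0=0x58 x1=0x0c x2=0x0c x3=0x08  N=0 Z=0
after  5: x0=0x58 x1=0x0c x2=0x0c x3=0x08  N=0 Z=0
after  6: x0=0x58 x1=0x0c x2=0x04 x3=0x08  N=0 Z=0
after  7: x0=0x58 x1=0x0c x2=0x58 x3=0x08  N=0 Z=0
after  8: x0=0x58 x1=0x0c x2=0x58 x3=0x04  N=0 Z=0
after  9: x0=0x58 x1=0x0c x2=0xf8 x3=0x04  N=1 Z=0
after 10: x0=0x58 x1=0x0c x2=0xa0 x3=0x04  N=1 Z=0
after 11: x0=0x00 x1=0x0c x2=0xa0 x3=0x04  N=0 Z=1
after 12: x0=0x00 x1=0x60 x2=0xa0 x3=0x04  N=0 Z=0
-- IRQ taken; context saved, return-PC = 13 --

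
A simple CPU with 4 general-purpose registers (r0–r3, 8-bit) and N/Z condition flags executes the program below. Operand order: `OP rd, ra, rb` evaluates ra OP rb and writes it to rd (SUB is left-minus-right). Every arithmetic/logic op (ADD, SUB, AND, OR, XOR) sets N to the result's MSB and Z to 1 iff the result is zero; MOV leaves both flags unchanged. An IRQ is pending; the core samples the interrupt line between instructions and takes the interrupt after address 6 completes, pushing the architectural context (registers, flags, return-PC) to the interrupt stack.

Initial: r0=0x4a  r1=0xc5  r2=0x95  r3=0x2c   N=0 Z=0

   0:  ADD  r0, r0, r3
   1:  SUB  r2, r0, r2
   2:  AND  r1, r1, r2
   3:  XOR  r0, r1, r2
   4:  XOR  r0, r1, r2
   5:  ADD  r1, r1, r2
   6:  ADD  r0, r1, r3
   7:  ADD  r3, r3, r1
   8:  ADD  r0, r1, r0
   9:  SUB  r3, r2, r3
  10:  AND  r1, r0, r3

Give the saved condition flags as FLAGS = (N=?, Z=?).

after  0: r0=0x76 r1=0xc5 r2=0x95 r3=0x2c  N=0 Z=0
after  1: r0=0x76 r1=0xc5 r2=0xe1 r3=0x2c  N=1 Z=0
after  2: r0=0x76 r1=0xc1 r2=0xe1 r3=0x2c  N=1 Z=0
after  3: r0=0x20 r1=0xc1 r2=0xe1 r3=0x2c  N=0 Z=0
after  4: r0=0x20 r1=0xc1 r2=0xe1 r3=0x2c  N=0 Z=0
after  5: r0=0x20 r1=0xa2 r2=0xe1 r3=0x2c  N=1 Z=0
after  6: r0=0xce r1=0xa2 r2=0xe1 r3=0x2c  N=1 Z=0
-- IRQ taken; context saved, return-PC = 7 --

FLAGS = (N=1, Z=0)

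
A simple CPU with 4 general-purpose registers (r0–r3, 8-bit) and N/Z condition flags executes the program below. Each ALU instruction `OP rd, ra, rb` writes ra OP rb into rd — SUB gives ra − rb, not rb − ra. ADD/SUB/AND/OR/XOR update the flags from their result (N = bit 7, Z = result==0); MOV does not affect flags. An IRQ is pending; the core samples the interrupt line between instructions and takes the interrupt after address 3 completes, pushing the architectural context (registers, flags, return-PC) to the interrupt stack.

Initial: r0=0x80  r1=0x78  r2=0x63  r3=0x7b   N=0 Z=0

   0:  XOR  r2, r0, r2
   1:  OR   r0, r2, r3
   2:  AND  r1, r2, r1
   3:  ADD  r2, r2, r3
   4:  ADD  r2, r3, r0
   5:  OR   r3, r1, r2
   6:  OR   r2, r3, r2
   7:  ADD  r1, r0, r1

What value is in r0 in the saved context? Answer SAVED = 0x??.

after  0: r0=0x80 r1=0x78 r2=0xe3 r3=0x7b  N=1 Z=0
after  1: r0=0xfb r1=0x78 r2=0xe3 r3=0x7b  N=1 Z=0
after  2: r0=0xfb r1=0x60 r2=0xe3 r3=0x7b  N=0 Z=0
after  3: r0=0xfb r1=0x60 r2=0x5e r3=0x7b  N=0 Z=0
-- IRQ taken; context saved, return-PC = 4 --

SAVED = 0xfb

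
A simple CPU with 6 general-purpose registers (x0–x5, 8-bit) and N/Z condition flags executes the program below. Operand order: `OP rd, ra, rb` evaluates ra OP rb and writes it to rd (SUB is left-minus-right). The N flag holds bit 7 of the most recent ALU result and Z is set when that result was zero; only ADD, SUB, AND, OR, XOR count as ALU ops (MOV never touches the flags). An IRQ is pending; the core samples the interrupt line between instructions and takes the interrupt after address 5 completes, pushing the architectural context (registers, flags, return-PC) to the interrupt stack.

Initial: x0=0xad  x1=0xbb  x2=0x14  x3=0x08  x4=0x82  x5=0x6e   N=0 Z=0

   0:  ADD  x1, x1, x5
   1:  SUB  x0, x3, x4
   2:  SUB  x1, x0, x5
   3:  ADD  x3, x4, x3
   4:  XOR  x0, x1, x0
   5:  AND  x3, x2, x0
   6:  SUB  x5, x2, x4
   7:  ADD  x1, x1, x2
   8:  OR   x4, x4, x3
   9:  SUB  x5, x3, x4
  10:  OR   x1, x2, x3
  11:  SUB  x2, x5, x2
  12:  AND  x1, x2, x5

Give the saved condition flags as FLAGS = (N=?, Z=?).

after  0: x0=0xad x1=0x29 x2=0x14 x3=0x08 x4=0x82 x5=0x6e  N=0 Z=0
after  1: x0=0x86 x1=0x29 x2=0x14 x3=0x08 x4=0x82 x5=0x6e  N=1 Z=0
after  2: x0=0x86 x1=0x18 x2=0x14 x3=0x08 x4=0x82 x5=0x6e  N=0 Z=0
after  3: x0=0x86 x1=0x18 x2=0x14 x3=0x8a x4=0x82 x5=0x6e  N=1 Z=0
after  4: x0=0x9e x1=0x18 x2=0x14 x3=0x8a x4=0x82 x5=0x6e  N=1 Z=0
after  5: x0=0x9e x1=0x18 x2=0x14 x3=0x14 x4=0x82 x5=0x6e  N=0 Z=0
-- IRQ taken; context saved, return-PC = 6 --

FLAGS = (N=0, Z=0)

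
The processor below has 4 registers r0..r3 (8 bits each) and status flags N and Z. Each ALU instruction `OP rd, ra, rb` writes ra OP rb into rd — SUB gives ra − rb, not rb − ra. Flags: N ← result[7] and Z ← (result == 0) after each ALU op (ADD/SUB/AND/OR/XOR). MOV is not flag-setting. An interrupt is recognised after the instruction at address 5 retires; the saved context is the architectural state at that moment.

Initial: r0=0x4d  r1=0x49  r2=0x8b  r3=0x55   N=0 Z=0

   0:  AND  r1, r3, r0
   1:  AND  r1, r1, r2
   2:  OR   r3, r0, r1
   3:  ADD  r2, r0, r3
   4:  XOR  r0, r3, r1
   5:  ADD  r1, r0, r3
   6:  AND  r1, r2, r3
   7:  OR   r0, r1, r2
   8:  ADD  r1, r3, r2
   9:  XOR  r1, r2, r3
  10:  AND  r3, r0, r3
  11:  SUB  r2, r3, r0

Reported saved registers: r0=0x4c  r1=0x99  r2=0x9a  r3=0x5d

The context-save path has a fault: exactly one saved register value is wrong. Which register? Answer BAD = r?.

BAD = r3

after  0: r0=0x4d r1=0x45 r2=0x8b r3=0x55  N=0 Z=0
after  1: r0=0x4d r1=0x01 r2=0x8b r3=0x55  N=0 Z=0
after  2: r0=0x4d r1=0x01 r2=0x8b r3=0x4d  N=0 Z=0
after  3: r0=0x4d r1=0x01 r2=0x9a r3=0x4d  N=1 Z=0
after  4: r0=0x4c r1=0x01 r2=0x9a r3=0x4d  N=0 Z=0
after  5: r0=0x4c r1=0x99 r2=0x9a r3=0x4d  N=1 Z=0
-- IRQ taken; context saved, return-PC = 6 --
mismatch: r3: reported 0x5d vs actual 0x4d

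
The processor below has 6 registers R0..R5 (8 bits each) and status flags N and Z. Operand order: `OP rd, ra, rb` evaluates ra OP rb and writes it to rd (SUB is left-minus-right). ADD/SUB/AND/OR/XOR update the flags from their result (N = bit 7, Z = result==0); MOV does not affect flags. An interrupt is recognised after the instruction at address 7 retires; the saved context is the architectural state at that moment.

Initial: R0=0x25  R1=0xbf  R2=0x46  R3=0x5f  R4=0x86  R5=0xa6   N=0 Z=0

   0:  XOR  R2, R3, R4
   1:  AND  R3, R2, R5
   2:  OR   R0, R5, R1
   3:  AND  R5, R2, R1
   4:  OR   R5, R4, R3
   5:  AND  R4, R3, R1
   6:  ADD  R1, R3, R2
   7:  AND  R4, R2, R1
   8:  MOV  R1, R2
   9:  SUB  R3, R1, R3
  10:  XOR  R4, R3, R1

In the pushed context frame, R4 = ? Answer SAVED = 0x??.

after  0: R0=0x25 R1=0xbf R2=0xd9 R3=0x5f R4=0x86 R5=0xa6  N=1 Z=0
after  1: R0=0x25 R1=0xbf R2=0xd9 R3=0x80 R4=0x86 R5=0xa6  N=1 Z=0
after  2: R0=0xbf R1=0xbf R2=0xd9 R3=0x80 R4=0x86 R5=0xa6  N=1 Z=0
after  3: R0=0xbf R1=0xbf R2=0xd9 R3=0x80 R4=0x86 R5=0x99  N=1 Z=0
after  4: R0=0xbf R1=0xbf R2=0xd9 R3=0x80 R4=0x86 R5=0x86  N=1 Z=0
after  5: R0=0xbf R1=0xbf R2=0xd9 R3=0x80 R4=0x80 R5=0x86  N=1 Z=0
after  6: R0=0xbf R1=0x59 R2=0xd9 R3=0x80 R4=0x80 R5=0x86  N=0 Z=0
after  7: R0=0xbf R1=0x59 R2=0xd9 R3=0x80 R4=0x59 R5=0x86  N=0 Z=0
-- IRQ taken; context saved, return-PC = 8 --

SAVED = 0x59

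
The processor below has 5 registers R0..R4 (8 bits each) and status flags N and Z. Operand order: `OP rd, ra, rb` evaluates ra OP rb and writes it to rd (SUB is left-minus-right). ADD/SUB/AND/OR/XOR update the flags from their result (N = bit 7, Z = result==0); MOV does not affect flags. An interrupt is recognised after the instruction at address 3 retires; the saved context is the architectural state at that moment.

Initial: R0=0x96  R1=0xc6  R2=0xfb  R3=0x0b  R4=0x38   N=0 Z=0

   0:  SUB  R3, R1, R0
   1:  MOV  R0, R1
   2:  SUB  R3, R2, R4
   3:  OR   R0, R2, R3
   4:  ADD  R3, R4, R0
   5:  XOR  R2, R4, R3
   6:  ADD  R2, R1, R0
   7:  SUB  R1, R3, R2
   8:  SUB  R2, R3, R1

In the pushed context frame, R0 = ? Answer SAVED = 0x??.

SAVED = 0xfb

after  0: R0=0x96 R1=0xc6 R2=0xfb R3=0x30 R4=0x38  N=0 Z=0
after  1: R0=0xc6 R1=0xc6 R2=0xfb R3=0x30 R4=0x38  N=0 Z=0
after  2: R0=0xc6 R1=0xc6 R2=0xfb R3=0xc3 R4=0x38  N=1 Z=0
after  3: R0=0xfb R1=0xc6 R2=0xfb R3=0xc3 R4=0x38  N=1 Z=0
-- IRQ taken; context saved, return-PC = 4 --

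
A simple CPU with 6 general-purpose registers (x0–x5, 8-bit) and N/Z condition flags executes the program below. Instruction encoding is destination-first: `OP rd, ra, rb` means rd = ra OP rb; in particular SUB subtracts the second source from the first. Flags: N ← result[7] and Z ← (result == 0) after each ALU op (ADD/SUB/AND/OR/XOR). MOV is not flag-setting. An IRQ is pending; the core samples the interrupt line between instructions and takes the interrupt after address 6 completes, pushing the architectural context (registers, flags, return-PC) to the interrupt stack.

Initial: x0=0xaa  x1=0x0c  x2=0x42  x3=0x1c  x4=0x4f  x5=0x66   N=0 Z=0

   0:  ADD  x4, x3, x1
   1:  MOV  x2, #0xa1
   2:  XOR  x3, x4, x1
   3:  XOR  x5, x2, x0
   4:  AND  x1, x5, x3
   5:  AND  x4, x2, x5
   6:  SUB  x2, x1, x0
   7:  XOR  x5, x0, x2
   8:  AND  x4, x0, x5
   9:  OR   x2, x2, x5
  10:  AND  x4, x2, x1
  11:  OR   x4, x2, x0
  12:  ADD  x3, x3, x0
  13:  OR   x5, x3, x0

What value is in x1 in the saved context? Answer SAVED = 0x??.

SAVED = 0x00

after  0: x0=0xaa x1=0x0c x2=0x42 x3=0x1c x4=0x28 x5=0x66  N=0 Z=0
after  1: x0=0xaa x1=0x0c x2=0xa1 x3=0x1c x4=0x28 x5=0x66  N=0 Z=0
after  2: x0=0xaa x1=0x0c x2=0xa1 x3=0x24 x4=0x28 x5=0x66  N=0 Z=0
after  3: x0=0xaa x1=0x0c x2=0xa1 x3=0x24 x4=0x28 x5=0x0b  N=0 Z=0
after  4: x0=0xaa x1=0x00 x2=0xa1 x3=0x24 x4=0x28 x5=0x0b  N=0 Z=1
after  5: x0=0xaa x1=0x00 x2=0xa1 x3=0x24 x4=0x01 x5=0x0b  N=0 Z=0
after  6: x0=0xaa x1=0x00 x2=0x56 x3=0x24 x4=0x01 x5=0x0b  N=0 Z=0
-- IRQ taken; context saved, return-PC = 7 --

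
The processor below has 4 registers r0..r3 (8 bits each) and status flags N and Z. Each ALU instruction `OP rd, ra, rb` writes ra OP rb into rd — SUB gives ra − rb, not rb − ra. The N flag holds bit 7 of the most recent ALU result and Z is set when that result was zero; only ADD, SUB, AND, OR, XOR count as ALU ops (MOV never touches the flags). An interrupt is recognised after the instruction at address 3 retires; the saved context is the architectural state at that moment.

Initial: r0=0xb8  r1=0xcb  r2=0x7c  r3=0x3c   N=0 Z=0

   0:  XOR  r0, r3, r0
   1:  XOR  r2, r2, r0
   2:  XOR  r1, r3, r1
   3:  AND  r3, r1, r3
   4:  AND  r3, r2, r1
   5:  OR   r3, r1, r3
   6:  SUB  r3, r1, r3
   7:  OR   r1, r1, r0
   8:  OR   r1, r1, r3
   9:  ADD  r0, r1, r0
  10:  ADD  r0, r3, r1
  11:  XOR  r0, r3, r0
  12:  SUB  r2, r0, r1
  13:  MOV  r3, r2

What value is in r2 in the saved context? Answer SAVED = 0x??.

after  0: r0=0x84 r1=0xcb r2=0x7c r3=0x3c  N=1 Z=0
after  1: r0=0x84 r1=0xcb r2=0xf8 r3=0x3c  N=1 Z=0
after  2: r0=0x84 r1=0xf7 r2=0xf8 r3=0x3c  N=1 Z=0
after  3: r0=0x84 r1=0xf7 r2=0xf8 r3=0x34  N=0 Z=0
-- IRQ taken; context saved, return-PC = 4 --

SAVED = 0xf8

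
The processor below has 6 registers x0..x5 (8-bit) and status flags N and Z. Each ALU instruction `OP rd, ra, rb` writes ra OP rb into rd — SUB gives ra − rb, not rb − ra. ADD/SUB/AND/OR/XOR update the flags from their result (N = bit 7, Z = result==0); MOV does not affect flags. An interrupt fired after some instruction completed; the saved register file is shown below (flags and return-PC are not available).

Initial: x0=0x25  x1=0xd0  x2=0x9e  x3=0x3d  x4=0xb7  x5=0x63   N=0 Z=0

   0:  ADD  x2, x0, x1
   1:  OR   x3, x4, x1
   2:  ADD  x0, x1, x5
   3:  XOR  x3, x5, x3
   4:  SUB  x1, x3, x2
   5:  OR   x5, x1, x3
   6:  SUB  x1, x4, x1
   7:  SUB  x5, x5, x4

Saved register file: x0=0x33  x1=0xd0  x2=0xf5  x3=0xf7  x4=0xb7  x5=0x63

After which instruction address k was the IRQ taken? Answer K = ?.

K = 2

after  0: x0=0x25 x1=0xd0 x2=0xf5 x3=0x3d x4=0xb7 x5=0x63  N=1 Z=0
after  1: x0=0x25 x1=0xd0 x2=0xf5 x3=0xf7 x4=0xb7 x5=0x63  N=1 Z=0
after  2: x0=0x33 x1=0xd0 x2=0xf5 x3=0xf7 x4=0xb7 x5=0x63  N=0 Z=0
-- IRQ taken; context saved, return-PC = 3 --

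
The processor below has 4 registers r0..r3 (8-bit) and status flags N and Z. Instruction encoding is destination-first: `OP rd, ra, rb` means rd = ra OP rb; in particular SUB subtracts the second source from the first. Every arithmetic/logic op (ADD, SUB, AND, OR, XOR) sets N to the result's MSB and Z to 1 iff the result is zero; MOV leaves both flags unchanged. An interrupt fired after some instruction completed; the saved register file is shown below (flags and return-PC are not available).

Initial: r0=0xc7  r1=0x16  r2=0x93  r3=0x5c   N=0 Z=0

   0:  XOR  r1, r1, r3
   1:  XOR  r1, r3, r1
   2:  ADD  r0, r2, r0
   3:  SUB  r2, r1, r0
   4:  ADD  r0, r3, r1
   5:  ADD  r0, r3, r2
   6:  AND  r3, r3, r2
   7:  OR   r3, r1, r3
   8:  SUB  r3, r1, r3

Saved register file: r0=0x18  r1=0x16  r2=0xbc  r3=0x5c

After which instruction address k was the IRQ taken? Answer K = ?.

after  0: r0=0xc7 r1=0x4a r2=0x93 r3=0x5c  N=0 Z=0
after  1: r0=0xc7 r1=0x16 r2=0x93 r3=0x5c  N=0 Z=0
after  2: r0=0x5a r1=0x16 r2=0x93 r3=0x5c  N=0 Z=0
after  3: r0=0x5a r1=0x16 r2=0xbc r3=0x5c  N=1 Z=0
after  4: r0=0x72 r1=0x16 r2=0xbc r3=0x5c  N=0 Z=0
after  5: r0=0x18 r1=0x16 r2=0xbc r3=0x5c  N=0 Z=0
-- IRQ taken; context saved, return-PC = 6 --

K = 5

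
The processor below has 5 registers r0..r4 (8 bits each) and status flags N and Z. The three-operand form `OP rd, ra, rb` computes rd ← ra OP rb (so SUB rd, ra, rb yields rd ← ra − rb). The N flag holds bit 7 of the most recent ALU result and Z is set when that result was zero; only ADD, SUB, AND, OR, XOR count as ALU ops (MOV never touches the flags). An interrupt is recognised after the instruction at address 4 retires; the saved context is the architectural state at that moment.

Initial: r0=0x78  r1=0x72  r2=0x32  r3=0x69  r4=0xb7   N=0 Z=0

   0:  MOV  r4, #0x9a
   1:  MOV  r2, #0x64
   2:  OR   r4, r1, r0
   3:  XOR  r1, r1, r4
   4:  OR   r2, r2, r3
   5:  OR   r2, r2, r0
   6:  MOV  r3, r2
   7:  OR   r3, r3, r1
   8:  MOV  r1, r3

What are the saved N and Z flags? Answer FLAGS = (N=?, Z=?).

after  0: r0=0x78 r1=0x72 r2=0x32 r3=0x69 r4=0x9a  N=0 Z=0
after  1: r0=0x78 r1=0x72 r2=0x64 r3=0x69 r4=0x9a  N=0 Z=0
after  2: r0=0x78 r1=0x72 r2=0x64 r3=0x69 r4=0x7a  N=0 Z=0
after  3: r0=0x78 r1=0x08 r2=0x64 r3=0x69 r4=0x7a  N=0 Z=0
after  4: r0=0x78 r1=0x08 r2=0x6d r3=0x69 r4=0x7a  N=0 Z=0
-- IRQ taken; context saved, return-PC = 5 --

FLAGS = (N=0, Z=0)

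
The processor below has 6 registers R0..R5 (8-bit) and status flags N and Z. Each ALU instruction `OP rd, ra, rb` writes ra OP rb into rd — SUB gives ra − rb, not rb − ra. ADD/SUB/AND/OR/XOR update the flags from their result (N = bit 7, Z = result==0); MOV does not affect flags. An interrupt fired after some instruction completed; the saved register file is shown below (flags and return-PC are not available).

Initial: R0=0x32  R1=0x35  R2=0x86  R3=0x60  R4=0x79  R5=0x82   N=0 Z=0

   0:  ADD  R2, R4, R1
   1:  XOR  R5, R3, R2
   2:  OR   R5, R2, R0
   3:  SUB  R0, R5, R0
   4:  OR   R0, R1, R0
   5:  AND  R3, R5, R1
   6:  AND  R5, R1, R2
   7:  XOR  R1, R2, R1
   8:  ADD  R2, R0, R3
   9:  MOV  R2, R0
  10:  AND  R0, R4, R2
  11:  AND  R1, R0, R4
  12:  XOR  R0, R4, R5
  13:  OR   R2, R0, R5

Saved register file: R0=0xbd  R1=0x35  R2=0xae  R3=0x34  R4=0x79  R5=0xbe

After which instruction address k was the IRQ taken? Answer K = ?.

after  0: R0=0x32 R1=0x35 R2=0xae R3=0x60 R4=0x79 R5=0x82  N=1 Z=0
after  1: R0=0x32 R1=0x35 R2=0xae R3=0x60 R4=0x79 R5=0xce  N=1 Z=0
after  2: R0=0x32 R1=0x35 R2=0xae R3=0x60 R4=0x79 R5=0xbe  N=1 Z=0
after  3: R0=0x8c R1=0x35 R2=0xae R3=0x60 R4=0x79 R5=0xbe  N=1 Z=0
after  4: R0=0xbd R1=0x35 R2=0xae R3=0x60 R4=0x79 R5=0xbe  N=1 Z=0
after  5: R0=0xbd R1=0x35 R2=0xae R3=0x34 R4=0x79 R5=0xbe  N=0 Z=0
-- IRQ taken; context saved, return-PC = 6 --

K = 5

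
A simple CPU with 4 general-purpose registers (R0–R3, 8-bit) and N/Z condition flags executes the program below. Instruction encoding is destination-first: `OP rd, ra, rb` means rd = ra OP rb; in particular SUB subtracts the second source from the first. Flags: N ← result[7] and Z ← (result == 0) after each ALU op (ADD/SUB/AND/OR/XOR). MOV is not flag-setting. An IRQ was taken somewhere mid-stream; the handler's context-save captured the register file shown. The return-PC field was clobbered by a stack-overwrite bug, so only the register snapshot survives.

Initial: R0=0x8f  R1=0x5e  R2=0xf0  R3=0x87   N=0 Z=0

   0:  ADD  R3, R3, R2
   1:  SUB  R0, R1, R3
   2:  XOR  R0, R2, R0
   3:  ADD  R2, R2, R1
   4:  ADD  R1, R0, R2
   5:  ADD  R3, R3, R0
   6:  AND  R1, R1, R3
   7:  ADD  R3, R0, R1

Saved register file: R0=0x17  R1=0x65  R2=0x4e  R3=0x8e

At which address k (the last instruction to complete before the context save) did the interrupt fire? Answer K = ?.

K = 5

after  0: R0=0x8f R1=0x5e R2=0xf0 R3=0x77  N=0 Z=0
after  1: R0=0xe7 R1=0x5e R2=0xf0 R3=0x77  N=1 Z=0
after  2: R0=0x17 R1=0x5e R2=0xf0 R3=0x77  N=0 Z=0
after  3: R0=0x17 R1=0x5e R2=0x4e R3=0x77  N=0 Z=0
after  4: R0=0x17 R1=0x65 R2=0x4e R3=0x77  N=0 Z=0
after  5: R0=0x17 R1=0x65 R2=0x4e R3=0x8e  N=1 Z=0
-- IRQ taken; context saved, return-PC = 6 --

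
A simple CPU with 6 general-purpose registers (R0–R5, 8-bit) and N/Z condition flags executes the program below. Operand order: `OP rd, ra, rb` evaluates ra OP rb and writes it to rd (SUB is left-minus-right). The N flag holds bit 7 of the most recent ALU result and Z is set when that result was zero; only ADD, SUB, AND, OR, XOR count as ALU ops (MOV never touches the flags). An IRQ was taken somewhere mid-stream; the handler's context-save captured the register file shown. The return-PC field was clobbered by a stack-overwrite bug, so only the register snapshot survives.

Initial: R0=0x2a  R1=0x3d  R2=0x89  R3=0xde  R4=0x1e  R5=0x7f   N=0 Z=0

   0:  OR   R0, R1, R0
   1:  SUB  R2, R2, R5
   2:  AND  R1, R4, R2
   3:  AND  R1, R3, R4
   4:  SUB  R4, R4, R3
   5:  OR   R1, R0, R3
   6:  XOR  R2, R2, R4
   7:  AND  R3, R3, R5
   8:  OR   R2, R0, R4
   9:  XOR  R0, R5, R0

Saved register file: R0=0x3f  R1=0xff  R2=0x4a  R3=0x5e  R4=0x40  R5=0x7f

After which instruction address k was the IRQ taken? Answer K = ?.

K = 7

after  0: R0=0x3f R1=0x3d R2=0x89 R3=0xde R4=0x1e R5=0x7f  N=0 Z=0
after  1: R0=0x3f R1=0x3d R2=0x0a R3=0xde R4=0x1e R5=0x7f  N=0 Z=0
after  2: R0=0x3f R1=0x0a R2=0x0a R3=0xde R4=0x1e R5=0x7f  N=0 Z=0
after  3: R0=0x3f R1=0x1e R2=0x0a R3=0xde R4=0x1e R5=0x7f  N=0 Z=0
after  4: R0=0x3f R1=0x1e R2=0x0a R3=0xde R4=0x40 R5=0x7f  N=0 Z=0
after  5: R0=0x3f R1=0xff R2=0x0a R3=0xde R4=0x40 R5=0x7f  N=1 Z=0
after  6: R0=0x3f R1=0xff R2=0x4a R3=0xde R4=0x40 R5=0x7f  N=0 Z=0
after  7: R0=0x3f R1=0xff R2=0x4a R3=0x5e R4=0x40 R5=0x7f  N=0 Z=0
-- IRQ taken; context saved, return-PC = 8 --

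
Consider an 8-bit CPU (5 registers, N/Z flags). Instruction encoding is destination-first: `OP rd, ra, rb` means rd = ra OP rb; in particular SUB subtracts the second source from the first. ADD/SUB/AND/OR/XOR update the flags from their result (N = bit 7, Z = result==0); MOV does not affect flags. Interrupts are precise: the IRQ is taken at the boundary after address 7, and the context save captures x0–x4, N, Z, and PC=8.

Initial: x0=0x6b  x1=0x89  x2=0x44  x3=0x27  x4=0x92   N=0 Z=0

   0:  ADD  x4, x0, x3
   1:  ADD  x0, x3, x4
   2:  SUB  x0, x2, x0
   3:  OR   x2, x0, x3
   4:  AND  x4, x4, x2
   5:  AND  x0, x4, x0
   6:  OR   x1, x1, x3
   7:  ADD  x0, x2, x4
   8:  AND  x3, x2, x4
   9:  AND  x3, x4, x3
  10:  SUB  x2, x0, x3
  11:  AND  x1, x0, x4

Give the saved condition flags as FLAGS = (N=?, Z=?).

FLAGS = (N=0, Z=0)

after  0: x0=0x6b x1=0x89 x2=0x44 x3=0x27 x4=0x92  N=1 Z=0
after  1: x0=0xb9 x1=0x89 x2=0x44 x3=0x27 x4=0x92  N=1 Z=0
after  2: x0=0x8b x1=0x89 x2=0x44 x3=0x27 x4=0x92  N=1 Z=0
after  3: x0=0x8b x1=0x89 x2=0xaf x3=0x27 x4=0x92  N=1 Z=0
after  4: x0=0x8b x1=0x89 x2=0xaf x3=0x27 x4=0x82  N=1 Z=0
after  5: x0=0x82 x1=0x89 x2=0xaf x3=0x27 x4=0x82  N=1 Z=0
after  6: x0=0x82 x1=0xaf x2=0xaf x3=0x27 x4=0x82  N=1 Z=0
after  7: x0=0x31 x1=0xaf x2=0xaf x3=0x27 x4=0x82  N=0 Z=0
-- IRQ taken; context saved, return-PC = 8 --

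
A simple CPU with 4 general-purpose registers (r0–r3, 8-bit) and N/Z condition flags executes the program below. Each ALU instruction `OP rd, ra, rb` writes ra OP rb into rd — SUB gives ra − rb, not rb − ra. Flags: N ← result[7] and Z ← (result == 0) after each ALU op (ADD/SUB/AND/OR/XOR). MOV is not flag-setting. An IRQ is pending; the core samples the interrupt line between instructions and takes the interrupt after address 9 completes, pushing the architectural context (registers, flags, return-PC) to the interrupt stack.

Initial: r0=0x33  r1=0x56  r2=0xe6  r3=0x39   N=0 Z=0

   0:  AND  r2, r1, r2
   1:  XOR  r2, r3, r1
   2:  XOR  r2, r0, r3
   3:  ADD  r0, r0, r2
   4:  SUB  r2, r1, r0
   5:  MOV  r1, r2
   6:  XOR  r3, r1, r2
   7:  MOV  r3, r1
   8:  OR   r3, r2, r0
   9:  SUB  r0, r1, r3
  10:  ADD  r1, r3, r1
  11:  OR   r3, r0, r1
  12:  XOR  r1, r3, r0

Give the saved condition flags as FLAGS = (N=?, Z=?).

after  0: r0=0x33 r1=0x56 r2=0x46 r3=0x39  N=0 Z=0
after  1: r0=0x33 r1=0x56 r2=0x6f r3=0x39  N=0 Z=0
after  2: r0=0x33 r1=0x56 r2=0x0a r3=0x39  N=0 Z=0
after  3: r0=0x3d r1=0x56 r2=0x0a r3=0x39  N=0 Z=0
after  4: r0=0x3d r1=0x56 r2=0x19 r3=0x39  N=0 Z=0
after  5: r0=0x3d r1=0x19 r2=0x19 r3=0x39  N=0 Z=0
after  6: r0=0x3d r1=0x19 r2=0x19 r3=0x00  N=0 Z=1
after  7: r0=0x3d r1=0x19 r2=0x19 r3=0x19  N=0 Z=1
after  8: r0=0x3d r1=0x19 r2=0x19 r3=0x3d  N=0 Z=0
after  9: r0=0xdc r1=0x19 r2=0x19 r3=0x3d  N=1 Z=0
-- IRQ taken; context saved, return-PC = 10 --

FLAGS = (N=1, Z=0)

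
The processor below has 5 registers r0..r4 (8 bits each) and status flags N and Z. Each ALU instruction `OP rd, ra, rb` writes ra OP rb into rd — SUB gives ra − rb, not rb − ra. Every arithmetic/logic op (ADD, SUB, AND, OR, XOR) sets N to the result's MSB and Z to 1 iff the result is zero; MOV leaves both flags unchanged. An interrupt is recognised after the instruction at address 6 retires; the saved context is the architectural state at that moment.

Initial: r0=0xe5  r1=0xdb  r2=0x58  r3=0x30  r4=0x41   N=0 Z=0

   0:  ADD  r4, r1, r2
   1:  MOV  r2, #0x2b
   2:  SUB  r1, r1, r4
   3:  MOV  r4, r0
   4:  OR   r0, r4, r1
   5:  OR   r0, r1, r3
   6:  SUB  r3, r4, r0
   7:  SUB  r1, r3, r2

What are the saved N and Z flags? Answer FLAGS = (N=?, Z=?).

FLAGS = (N=0, Z=0)

after  0: r0=0xe5 r1=0xdb r2=0x58 r3=0x30 r4=0x33  N=0 Z=0
after  1: r0=0xe5 r1=0xdb r2=0x2b r3=0x30 r4=0x33  N=0 Z=0
after  2: r0=0xe5 r1=0xa8 r2=0x2b r3=0x30 r4=0x33  N=1 Z=0
after  3: r0=0xe5 r1=0xa8 r2=0x2b r3=0x30 r4=0xe5  N=1 Z=0
after  4: r0=0xed r1=0xa8 r2=0x2b r3=0x30 r4=0xe5  N=1 Z=0
after  5: r0=0xb8 r1=0xa8 r2=0x2b r3=0x30 r4=0xe5  N=1 Z=0
after  6: r0=0xb8 r1=0xa8 r2=0x2b r3=0x2d r4=0xe5  N=0 Z=0
-- IRQ taken; context saved, return-PC = 7 --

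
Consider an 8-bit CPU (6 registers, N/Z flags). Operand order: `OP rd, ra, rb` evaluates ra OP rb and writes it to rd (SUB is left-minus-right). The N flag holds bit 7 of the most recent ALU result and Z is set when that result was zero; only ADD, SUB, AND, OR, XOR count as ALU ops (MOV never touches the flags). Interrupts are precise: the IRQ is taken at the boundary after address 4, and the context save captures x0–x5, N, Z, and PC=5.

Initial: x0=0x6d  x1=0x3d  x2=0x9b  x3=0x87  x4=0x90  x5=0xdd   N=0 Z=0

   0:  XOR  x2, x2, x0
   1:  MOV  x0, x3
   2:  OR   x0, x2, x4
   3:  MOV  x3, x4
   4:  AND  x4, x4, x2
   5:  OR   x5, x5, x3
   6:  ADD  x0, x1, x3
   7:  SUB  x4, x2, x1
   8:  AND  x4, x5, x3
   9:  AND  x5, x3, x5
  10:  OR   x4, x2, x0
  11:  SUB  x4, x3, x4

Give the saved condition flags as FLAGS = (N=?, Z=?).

FLAGS = (N=1, Z=0)

after  0: x0=0x6d x1=0x3d x2=0xf6 x3=0x87 x4=0x90 x5=0xdd  N=1 Z=0
after  1: x0=0x87 x1=0x3d x2=0xf6 x3=0x87 x4=0x90 x5=0xdd  N=1 Z=0
after  2: x0=0xf6 x1=0x3d x2=0xf6 x3=0x87 x4=0x90 x5=0xdd  N=1 Z=0
after  3: x0=0xf6 x1=0x3d x2=0xf6 x3=0x90 x4=0x90 x5=0xdd  N=1 Z=0
after  4: x0=0xf6 x1=0x3d x2=0xf6 x3=0x90 x4=0x90 x5=0xdd  N=1 Z=0
-- IRQ taken; context saved, return-PC = 5 --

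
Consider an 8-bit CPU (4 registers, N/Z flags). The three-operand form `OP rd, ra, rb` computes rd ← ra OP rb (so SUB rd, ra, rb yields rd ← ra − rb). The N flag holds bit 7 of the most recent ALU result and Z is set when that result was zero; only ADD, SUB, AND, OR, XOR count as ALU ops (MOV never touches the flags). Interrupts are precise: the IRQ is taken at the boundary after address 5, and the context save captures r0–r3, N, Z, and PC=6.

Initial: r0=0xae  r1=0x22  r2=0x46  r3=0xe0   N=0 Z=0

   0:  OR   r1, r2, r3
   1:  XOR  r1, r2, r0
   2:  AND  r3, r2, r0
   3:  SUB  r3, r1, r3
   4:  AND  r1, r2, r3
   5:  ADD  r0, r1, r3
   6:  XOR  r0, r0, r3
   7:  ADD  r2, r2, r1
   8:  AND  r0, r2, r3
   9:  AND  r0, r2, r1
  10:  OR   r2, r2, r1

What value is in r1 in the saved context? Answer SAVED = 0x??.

after  0: r0=0xae r1=0xe6 r2=0x46 r3=0xe0  N=1 Z=0
after  1: r0=0xae r1=0xe8 r2=0x46 r3=0xe0  N=1 Z=0
after  2: r0=0xae r1=0xe8 r2=0x46 r3=0x06  N=0 Z=0
after  3: r0=0xae r1=0xe8 r2=0x46 r3=0xe2  N=1 Z=0
after  4: r0=0xae r1=0x42 r2=0x46 r3=0xe2  N=0 Z=0
after  5: r0=0x24 r1=0x42 r2=0x46 r3=0xe2  N=0 Z=0
-- IRQ taken; context saved, return-PC = 6 --

SAVED = 0x42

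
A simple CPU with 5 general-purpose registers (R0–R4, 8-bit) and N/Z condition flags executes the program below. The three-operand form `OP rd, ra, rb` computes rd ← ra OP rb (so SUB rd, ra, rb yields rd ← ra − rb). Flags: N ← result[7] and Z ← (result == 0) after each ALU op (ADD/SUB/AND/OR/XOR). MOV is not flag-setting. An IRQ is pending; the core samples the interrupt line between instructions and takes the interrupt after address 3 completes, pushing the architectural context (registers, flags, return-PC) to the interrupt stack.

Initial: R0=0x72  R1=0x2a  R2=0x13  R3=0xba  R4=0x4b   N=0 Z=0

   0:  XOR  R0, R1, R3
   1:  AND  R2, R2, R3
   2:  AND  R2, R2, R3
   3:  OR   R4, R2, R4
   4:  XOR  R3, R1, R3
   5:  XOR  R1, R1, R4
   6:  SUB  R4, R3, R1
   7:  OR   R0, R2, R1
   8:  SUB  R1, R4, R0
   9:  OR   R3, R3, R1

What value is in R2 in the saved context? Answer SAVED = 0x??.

SAVED = 0x12

after  0: R0=0x90 R1=0x2a R2=0x13 R3=0xba R4=0x4b  N=1 Z=0
after  1: R0=0x90 R1=0x2a R2=0x12 R3=0xba R4=0x4b  N=0 Z=0
after  2: R0=0x90 R1=0x2a R2=0x12 R3=0xba R4=0x4b  N=0 Z=0
after  3: R0=0x90 R1=0x2a R2=0x12 R3=0xba R4=0x5b  N=0 Z=0
-- IRQ taken; context saved, return-PC = 4 --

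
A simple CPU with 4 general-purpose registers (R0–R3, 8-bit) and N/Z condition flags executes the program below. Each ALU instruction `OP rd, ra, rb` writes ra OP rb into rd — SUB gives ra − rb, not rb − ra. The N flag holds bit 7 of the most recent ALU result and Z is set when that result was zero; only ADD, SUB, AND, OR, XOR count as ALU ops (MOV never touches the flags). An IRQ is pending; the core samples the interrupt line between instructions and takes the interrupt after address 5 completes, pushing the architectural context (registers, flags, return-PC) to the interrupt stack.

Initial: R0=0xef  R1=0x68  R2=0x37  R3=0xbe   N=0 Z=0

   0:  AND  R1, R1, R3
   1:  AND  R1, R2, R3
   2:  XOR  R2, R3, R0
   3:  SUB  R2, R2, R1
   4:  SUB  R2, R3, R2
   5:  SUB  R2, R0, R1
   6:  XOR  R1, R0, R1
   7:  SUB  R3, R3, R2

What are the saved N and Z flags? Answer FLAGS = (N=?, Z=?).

FLAGS = (N=1, Z=0)

after  0: R0=0xef R1=0x28 R2=0x37 R3=0xbe  N=0 Z=0
after  1: R0=0xef R1=0x36 R2=0x37 R3=0xbe  N=0 Z=0
after  2: R0=0xef R1=0x36 R2=0x51 R3=0xbe  N=0 Z=0
after  3: R0=0xef R1=0x36 R2=0x1b R3=0xbe  N=0 Z=0
after  4: R0=0xef R1=0x36 R2=0xa3 R3=0xbe  N=1 Z=0
after  5: R0=0xef R1=0x36 R2=0xb9 R3=0xbe  N=1 Z=0
-- IRQ taken; context saved, return-PC = 6 --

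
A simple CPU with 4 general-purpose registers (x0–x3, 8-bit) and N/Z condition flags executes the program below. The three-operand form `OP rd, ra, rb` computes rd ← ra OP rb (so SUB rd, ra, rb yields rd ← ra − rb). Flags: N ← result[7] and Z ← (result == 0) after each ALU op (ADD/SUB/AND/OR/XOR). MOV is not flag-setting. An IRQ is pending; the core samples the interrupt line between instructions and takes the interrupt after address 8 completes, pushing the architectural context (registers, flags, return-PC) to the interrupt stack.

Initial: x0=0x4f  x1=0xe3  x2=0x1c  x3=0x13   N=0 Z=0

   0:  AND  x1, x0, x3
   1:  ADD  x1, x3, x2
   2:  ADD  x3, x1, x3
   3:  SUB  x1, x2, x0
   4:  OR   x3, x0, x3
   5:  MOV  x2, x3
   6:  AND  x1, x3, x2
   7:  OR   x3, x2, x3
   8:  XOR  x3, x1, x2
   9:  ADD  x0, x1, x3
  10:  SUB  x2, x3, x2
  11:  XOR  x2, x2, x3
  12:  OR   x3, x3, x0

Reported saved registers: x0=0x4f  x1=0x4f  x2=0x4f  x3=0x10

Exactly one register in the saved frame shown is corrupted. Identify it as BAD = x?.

after  0: x0=0x4f x1=0x03 x2=0x1c x3=0x13  N=0 Z=0
after  1: x0=0x4f x1=0x2f x2=0x1c x3=0x13  N=0 Z=0
after  2: x0=0x4f x1=0x2f x2=0x1c x3=0x42  N=0 Z=0
after  3: x0=0x4f x1=0xcd x2=0x1c x3=0x42  N=1 Z=0
after  4: x0=0x4f x1=0xcd x2=0x1c x3=0x4f  N=0 Z=0
after  5: x0=0x4f x1=0xcd x2=0x4f x3=0x4f  N=0 Z=0
after  6: x0=0x4f x1=0x4f x2=0x4f x3=0x4f  N=0 Z=0
after  7: x0=0x4f x1=0x4f x2=0x4f x3=0x4f  N=0 Z=0
after  8: x0=0x4f x1=0x4f x2=0x4f x3=0x00  N=0 Z=1
-- IRQ taken; context saved, return-PC = 9 --
mismatch: x3: reported 0x10 vs actual 0x00

BAD = x3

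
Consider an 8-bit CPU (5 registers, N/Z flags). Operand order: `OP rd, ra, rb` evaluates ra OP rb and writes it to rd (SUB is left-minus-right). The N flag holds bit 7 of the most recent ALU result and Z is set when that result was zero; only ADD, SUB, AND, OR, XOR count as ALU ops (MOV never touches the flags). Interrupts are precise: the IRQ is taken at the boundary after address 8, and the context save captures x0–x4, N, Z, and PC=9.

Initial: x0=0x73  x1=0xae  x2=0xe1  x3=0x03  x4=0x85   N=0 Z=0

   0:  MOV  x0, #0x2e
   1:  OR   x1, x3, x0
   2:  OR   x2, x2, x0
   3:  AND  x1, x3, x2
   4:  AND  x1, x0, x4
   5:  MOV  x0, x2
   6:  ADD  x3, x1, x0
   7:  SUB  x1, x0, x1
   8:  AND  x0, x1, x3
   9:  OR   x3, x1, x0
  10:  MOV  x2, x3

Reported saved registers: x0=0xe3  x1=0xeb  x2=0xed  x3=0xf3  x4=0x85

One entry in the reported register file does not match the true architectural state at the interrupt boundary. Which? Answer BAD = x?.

after  0: x0=0x2e x1=0xae x2=0xe1 x3=0x03 x4=0x85  N=0 Z=0
after  1: x0=0x2e x1=0x2f x2=0xe1 x3=0x03 x4=0x85  N=0 Z=0
after  2: x0=0x2e x1=0x2f x2=0xef x3=0x03 x4=0x85  N=1 Z=0
after  3: x0=0x2e x1=0x03 x2=0xef x3=0x03 x4=0x85  N=0 Z=0
after  4: x0=0x2e x1=0x04 x2=0xef x3=0x03 x4=0x85  N=0 Z=0
after  5: x0=0xef x1=0x04 x2=0xef x3=0x03 x4=0x85  N=0 Z=0
after  6: x0=0xef x1=0x04 x2=0xef x3=0xf3 x4=0x85  N=1 Z=0
after  7: x0=0xef x1=0xeb x2=0xef x3=0xf3 x4=0x85  N=1 Z=0
after  8: x0=0xe3 x1=0xeb x2=0xef x3=0xf3 x4=0x85  N=1 Z=0
-- IRQ taken; context saved, return-PC = 9 --
mismatch: x2: reported 0xed vs actual 0xef

BAD = x2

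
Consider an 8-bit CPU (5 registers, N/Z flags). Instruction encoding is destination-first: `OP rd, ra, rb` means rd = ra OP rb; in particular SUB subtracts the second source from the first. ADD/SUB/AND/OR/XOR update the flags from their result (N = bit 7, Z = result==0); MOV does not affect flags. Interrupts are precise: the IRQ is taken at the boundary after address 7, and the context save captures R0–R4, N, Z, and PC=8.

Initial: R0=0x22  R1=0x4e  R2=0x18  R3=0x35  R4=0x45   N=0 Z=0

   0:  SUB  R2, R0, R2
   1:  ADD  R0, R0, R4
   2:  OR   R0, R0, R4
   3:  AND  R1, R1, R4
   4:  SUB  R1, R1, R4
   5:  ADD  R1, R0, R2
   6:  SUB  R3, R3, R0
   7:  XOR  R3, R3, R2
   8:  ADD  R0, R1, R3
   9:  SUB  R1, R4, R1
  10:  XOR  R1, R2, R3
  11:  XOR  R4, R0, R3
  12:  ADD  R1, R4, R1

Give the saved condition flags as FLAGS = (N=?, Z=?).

after  0: R0=0x22 R1=0x4e R2=0x0a R3=0x35 R4=0x45  N=0 Z=0
after  1: R0=0x67 R1=0x4e R2=0x0a R3=0x35 R4=0x45  N=0 Z=0
after  2: R0=0x67 R1=0x4e R2=0x0a R3=0x35 R4=0x45  N=0 Z=0
after  3: R0=0x67 R1=0x44 R2=0x0a R3=0x35 R4=0x45  N=0 Z=0
after  4: R0=0x67 R1=0xff R2=0x0a R3=0x35 R4=0x45  N=1 Z=0
after  5: R0=0x67 R1=0x71 R2=0x0a R3=0x35 R4=0x45  N=0 Z=0
after  6: R0=0x67 R1=0x71 R2=0x0a R3=0xce R4=0x45  N=1 Z=0
after  7: R0=0x67 R1=0x71 R2=0x0a R3=0xc4 R4=0x45  N=1 Z=0
-- IRQ taken; context saved, return-PC = 8 --

FLAGS = (N=1, Z=0)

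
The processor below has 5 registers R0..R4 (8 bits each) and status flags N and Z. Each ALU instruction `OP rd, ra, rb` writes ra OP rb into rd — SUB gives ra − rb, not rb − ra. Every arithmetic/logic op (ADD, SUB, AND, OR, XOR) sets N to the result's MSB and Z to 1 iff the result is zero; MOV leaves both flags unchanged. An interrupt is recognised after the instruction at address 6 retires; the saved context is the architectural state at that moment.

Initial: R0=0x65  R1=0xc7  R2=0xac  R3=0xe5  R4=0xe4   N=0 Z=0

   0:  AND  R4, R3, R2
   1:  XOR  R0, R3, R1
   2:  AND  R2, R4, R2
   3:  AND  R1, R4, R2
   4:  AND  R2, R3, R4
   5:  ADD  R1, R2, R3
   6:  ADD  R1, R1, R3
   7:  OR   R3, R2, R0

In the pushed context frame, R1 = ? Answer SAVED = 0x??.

SAVED = 0x6e

after  0: R0=0x65 R1=0xc7 R2=0xac R3=0xe5 R4=0xa4  N=1 Z=0
after  1: R0=0x22 R1=0xc7 R2=0xac R3=0xe5 R4=0xa4  N=0 Z=0
after  2: R0=0x22 R1=0xc7 R2=0xa4 R3=0xe5 R4=0xa4  N=1 Z=0
after  3: R0=0x22 R1=0xa4 R2=0xa4 R3=0xe5 R4=0xa4  N=1 Z=0
after  4: R0=0x22 R1=0xa4 R2=0xa4 R3=0xe5 R4=0xa4  N=1 Z=0
after  5: R0=0x22 R1=0x89 R2=0xa4 R3=0xe5 R4=0xa4  N=1 Z=0
after  6: R0=0x22 R1=0x6e R2=0xa4 R3=0xe5 R4=0xa4  N=0 Z=0
-- IRQ taken; context saved, return-PC = 7 --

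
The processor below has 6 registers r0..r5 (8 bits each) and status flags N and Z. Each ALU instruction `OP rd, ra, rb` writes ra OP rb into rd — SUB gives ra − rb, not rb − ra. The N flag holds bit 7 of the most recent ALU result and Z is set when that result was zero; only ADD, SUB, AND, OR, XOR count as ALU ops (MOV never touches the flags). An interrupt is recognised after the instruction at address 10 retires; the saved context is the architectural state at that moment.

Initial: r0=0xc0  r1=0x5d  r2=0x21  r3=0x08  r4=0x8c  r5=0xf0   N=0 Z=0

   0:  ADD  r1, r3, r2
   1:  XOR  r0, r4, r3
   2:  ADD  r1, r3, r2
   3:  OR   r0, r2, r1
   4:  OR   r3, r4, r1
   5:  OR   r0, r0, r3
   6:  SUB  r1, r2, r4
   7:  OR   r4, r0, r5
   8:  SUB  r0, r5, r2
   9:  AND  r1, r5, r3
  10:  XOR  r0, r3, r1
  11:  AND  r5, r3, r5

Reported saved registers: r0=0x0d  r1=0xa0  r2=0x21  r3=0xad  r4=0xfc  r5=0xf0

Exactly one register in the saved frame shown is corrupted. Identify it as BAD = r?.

after  0: r0=0xc0 r1=0x29 r2=0x21 r3=0x08 r4=0x8c r5=0xf0  N=0 Z=0
after  1: r0=0x84 r1=0x29 r2=0x21 r3=0x08 r4=0x8c r5=0xf0  N=1 Z=0
after  2: r0=0x84 r1=0x29 r2=0x21 r3=0x08 r4=0x8c r5=0xf0  N=0 Z=0
after  3: r0=0x29 r1=0x29 r2=0x21 r3=0x08 r4=0x8c r5=0xf0  N=0 Z=0
after  4: r0=0x29 r1=0x29 r2=0x21 r3=0xad r4=0x8c r5=0xf0  N=1 Z=0
after  5: r0=0xad r1=0x29 r2=0x21 r3=0xad r4=0x8c r5=0xf0  N=1 Z=0
after  6: r0=0xad r1=0x95 r2=0x21 r3=0xad r4=0x8c r5=0xf0  N=1 Z=0
after  7: r0=0xad r1=0x95 r2=0x21 r3=0xad r4=0xfd r5=0xf0  N=1 Z=0
after  8: r0=0xcf r1=0x95 r2=0x21 r3=0xad r4=0xfd r5=0xf0  N=1 Z=0
after  9: r0=0xcf r1=0xa0 r2=0x21 r3=0xad r4=0xfd r5=0xf0  N=1 Z=0
after 10: r0=0x0d r1=0xa0 r2=0x21 r3=0xad r4=0xfd r5=0xf0  N=0 Z=0
-- IRQ taken; context saved, return-PC = 11 --
mismatch: r4: reported 0xfc vs actual 0xfd

BAD = r4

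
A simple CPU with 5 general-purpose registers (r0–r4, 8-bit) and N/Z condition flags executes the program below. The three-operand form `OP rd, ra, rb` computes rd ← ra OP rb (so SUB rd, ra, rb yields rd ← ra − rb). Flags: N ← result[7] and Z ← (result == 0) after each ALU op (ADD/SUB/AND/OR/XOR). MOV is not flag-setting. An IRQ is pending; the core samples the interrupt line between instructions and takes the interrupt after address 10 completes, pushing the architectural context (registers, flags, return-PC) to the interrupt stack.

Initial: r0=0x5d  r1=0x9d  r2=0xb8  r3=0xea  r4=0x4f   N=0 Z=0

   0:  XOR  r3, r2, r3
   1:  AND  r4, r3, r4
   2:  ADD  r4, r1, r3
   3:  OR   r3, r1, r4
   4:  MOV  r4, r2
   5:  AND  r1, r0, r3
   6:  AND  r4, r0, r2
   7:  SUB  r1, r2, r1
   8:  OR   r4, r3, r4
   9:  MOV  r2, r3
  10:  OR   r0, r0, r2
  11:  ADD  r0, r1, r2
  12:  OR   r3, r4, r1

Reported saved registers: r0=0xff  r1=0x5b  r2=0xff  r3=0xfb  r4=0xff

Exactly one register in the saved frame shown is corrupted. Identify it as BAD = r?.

after  0: r0=0x5d r1=0x9d r2=0xb8 r3=0x52 r4=0x4f  N=0 Z=0
after  1: r0=0x5d r1=0x9d r2=0xb8 r3=0x52 r4=0x42  N=0 Z=0
after  2: r0=0x5d r1=0x9d r2=0xb8 r3=0x52 r4=0xef  N=1 Z=0
after  3: r0=0x5d r1=0x9d r2=0xb8 r3=0xff r4=0xef  N=1 Z=0
after  4: r0=0x5d r1=0x9d r2=0xb8 r3=0xff r4=0xb8  N=1 Z=0
after  5: r0=0x5d r1=0x5d r2=0xb8 r3=0xff r4=0xb8  N=0 Z=0
after  6: r0=0x5d r1=0x5d r2=0xb8 r3=0xff r4=0x18  N=0 Z=0
after  7: r0=0x5d r1=0x5b r2=0xb8 r3=0xff r4=0x18  N=0 Z=0
after  8: r0=0x5d r1=0x5b r2=0xb8 r3=0xff r4=0xff  N=1 Z=0
after  9: r0=0x5d r1=0x5b r2=0xff r3=0xff r4=0xff  N=1 Z=0
after 10: r0=0xff r1=0x5b r2=0xff r3=0xff r4=0xff  N=1 Z=0
-- IRQ taken; context saved, return-PC = 11 --
mismatch: r3: reported 0xfb vs actual 0xff

BAD = r3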